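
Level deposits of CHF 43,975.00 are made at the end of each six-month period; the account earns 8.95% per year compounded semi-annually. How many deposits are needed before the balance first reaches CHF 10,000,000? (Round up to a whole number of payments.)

Periodic rate r = 0.0895/2 per half-year; n is counted in half-years.
Ordinary annuity FV: 10,000,000 = 43,975 × [((1+r)^n − 1)/r].
(1+r)^n = 1 + 10,000,000 × r / 43,975, so n = ln(1 + 10,000,000·r/43,975) / ln(1+r) = 55.14.
Round up to a whole number of payments: n = 56.

56 payments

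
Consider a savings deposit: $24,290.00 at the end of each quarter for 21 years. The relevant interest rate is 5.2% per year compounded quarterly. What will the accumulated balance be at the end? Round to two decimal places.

This is an ordinary annuity: 84 deposits of $24,290.00 at the end of each quarter.
Periodic rate r = 0.052/4 per quarter; n is counted in quarters.
FV = PMT × [((1+r)^n − 1)/r] = 24,290 × [(1+r)^84 − 1] / r = $3,660,932.92

$3,660,932.92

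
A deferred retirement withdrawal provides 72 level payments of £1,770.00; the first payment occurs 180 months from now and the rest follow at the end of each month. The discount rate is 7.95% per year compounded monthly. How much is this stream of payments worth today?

£31,002.41

Ordinary annuity of 72 payments, first payment at period 180.
Periodic rate r = 0.0795/12 per month; n is counted in months.
The ordinary-annuity PV formula values the stream one period before the first payment (period 179); discount that back 179 periods:
PV₀ = 1,770 × [1 − (1+r)^−72] / r × (1+r)^−179 = £31,002.41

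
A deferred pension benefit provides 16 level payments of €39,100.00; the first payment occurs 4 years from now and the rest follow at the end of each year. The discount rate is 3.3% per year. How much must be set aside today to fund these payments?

€435,508.07

Ordinary annuity of 16 payments, first payment at period 4.
Periodic rate r = 0.033 per year.
The ordinary-annuity PV formula values the stream one period before the first payment (period 3); discount that back 3 periods:
PV₀ = 39,100 × [1 − (1+r)^−16] / r × (1+r)^−3 = €435,508.07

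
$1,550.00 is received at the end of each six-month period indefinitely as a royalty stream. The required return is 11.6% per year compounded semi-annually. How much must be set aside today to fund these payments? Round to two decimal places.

$26,724.14

Periodic rate r = 0.116/2 per half-year.
Level perpetuity: PV = PMT / r = 1,550 / (0.116/2) = $26,724.14.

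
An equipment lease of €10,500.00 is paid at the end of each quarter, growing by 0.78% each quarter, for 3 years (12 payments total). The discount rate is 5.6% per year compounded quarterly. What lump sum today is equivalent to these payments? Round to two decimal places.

Periodic rate r = 0.056/4 per quarter; n is counted in quarters.
Growing ordinary annuity: PV = PMT₁ × [1 − ((1+g)/(1+r))^n] / (r − g) = 10,500 × [1 − ((1+0.0078)/(1+r))^12] / (r − 0.0078) = €120,165.59.

€120,165.59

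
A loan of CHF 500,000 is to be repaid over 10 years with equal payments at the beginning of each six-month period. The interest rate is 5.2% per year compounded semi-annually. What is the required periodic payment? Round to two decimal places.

Level annuity due; solve PV = PMT × [(1 − (1+r)^−n)/r] × (1+r) for PMT.
Periodic rate r = 0.052/2 per half-year; n is counted in half-years.
With n = 20: PMT = 500,000 / ([(1 − (1+r)^−n)/r] × (1+r)) = CHF 31,556.84

CHF 31,556.84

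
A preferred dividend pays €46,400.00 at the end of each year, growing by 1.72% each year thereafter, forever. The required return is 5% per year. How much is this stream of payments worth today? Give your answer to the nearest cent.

€1,414,634.15

Periodic rate r = 0.05 per year.
Growing perpetuity (Gordon): PV = PMT₁ / (r − g) = 46,400 / (r − 0.0172) = €1,414,634.15.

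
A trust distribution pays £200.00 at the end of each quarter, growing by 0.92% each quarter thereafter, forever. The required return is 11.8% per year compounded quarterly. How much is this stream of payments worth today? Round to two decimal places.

Periodic rate r = 0.118/4 per quarter.
Growing perpetuity (Gordon): PV = PMT₁ / (r − g) = 200 / (r − 0.0092) = £9,852.22.

£9,852.22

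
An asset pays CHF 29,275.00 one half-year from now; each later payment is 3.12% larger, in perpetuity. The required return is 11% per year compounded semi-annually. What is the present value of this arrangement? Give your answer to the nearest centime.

CHF 1,230,042.02

Periodic rate r = 0.11/2 per half-year.
Growing perpetuity (Gordon): PV = PMT₁ / (r − g) = 29,275 / (r − 0.0312) = CHF 1,230,042.02.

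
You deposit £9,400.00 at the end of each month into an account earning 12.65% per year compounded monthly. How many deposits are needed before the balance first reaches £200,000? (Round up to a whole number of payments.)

20 payments

Periodic rate r = 0.1265/12 per month; n is counted in months.
Ordinary annuity FV: 200,000 = 9,400 × [((1+r)^n − 1)/r].
(1+r)^n = 1 + 200,000 × r / 9,400, so n = ln(1 + 200,000·r/9,400) / ln(1+r) = 19.30.
Round up to a whole number of payments: n = 20.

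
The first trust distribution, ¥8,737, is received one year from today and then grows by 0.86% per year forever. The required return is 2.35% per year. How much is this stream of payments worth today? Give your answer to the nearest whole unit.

¥586,376

Periodic rate r = 0.0235 per year.
Growing perpetuity (Gordon): PV = PMT₁ / (r − g) = 8,737 / (r − 0.0086) = ¥586,376.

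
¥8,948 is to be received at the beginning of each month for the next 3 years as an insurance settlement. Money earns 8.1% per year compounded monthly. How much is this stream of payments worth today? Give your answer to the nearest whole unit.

¥287,052

This is an annuity due: 36 payments of ¥8,948 at the beginning of each month.
Periodic rate r = 0.081/12 per month; n is counted in months.
PV = PMT × [(1 − (1+r)^−n)/r] × (1+r) = 8,948 × [1 − (1+r)^−36] / r × (1+r) = ¥287,052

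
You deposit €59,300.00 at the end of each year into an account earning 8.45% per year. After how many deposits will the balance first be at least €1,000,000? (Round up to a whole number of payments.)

11 payments

Periodic rate r = 0.0845 per year.
Ordinary annuity FV: 1,000,000 = 59,300 × [((1+r)^n − 1)/r].
(1+r)^n = 1 + 1,000,000 × r / 59,300, so n = ln(1 + 1,000,000·r/59,300) / ln(1+r) = 10.92.
Round up to a whole number of payments: n = 11.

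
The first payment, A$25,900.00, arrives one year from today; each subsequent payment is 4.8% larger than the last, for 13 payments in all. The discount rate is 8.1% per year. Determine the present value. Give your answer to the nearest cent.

Periodic rate r = 0.081 per year.
Growing ordinary annuity: PV = PMT₁ × [1 − ((1+g)/(1+r))^n] / (r − g) = 25,900 × [1 − ((1+0.048)/(1+r))^13] / (r − 0.048) = A$260,344.88.

A$260,344.88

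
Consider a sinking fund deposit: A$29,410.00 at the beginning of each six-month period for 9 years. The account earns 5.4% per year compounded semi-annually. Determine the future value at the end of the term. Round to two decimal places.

This is an annuity due: 18 deposits of A$29,410.00 at the beginning of each six-month period.
Periodic rate r = 0.054/2 per half-year; n is counted in half-years.
FV = PMT × [((1+r)^n − 1)/r] × (1+r) = 29,410 × [(1+r)^18 − 1] / r × (1+r) = A$688,378.74

A$688,378.74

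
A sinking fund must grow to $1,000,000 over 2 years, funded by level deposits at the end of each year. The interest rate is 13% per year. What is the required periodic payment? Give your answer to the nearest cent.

Level ordinary annuity; solve FV = PMT × [((1+r)^n − 1)/r] for PMT.
Periodic rate r = 0.13 per year.
With n = 2: PMT = 1,000,000 / ([((1+r)^n − 1)/r]) = $469,483.57

$469,483.57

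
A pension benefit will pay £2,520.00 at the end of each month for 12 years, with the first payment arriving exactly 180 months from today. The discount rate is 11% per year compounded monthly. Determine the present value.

£39,255.32

Ordinary annuity of 144 payments, first payment at period 180.
Periodic rate r = 0.11/12 per month; n is counted in months.
The ordinary-annuity PV formula values the stream one period before the first payment (period 179); discount that back 179 periods:
PV₀ = 2,520 × [1 − (1+r)^−144] / r × (1+r)^−179 = £39,255.32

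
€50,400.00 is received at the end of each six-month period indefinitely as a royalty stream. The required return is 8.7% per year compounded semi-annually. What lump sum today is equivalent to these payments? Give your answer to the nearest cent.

€1,158,620.69

Periodic rate r = 0.087/2 per half-year.
Level perpetuity: PV = PMT / r = 50,400 / (0.087/2) = €1,158,620.69.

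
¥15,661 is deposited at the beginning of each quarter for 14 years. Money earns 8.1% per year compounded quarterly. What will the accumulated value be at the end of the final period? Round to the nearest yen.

¥1,635,728

This is an annuity due: 56 deposits of ¥15,661 at the beginning of each quarter.
Periodic rate r = 0.081/4 per quarter; n is counted in quarters.
FV = PMT × [((1+r)^n − 1)/r] × (1+r) = 15,661 × [(1+r)^56 − 1] / r × (1+r) = ¥1,635,728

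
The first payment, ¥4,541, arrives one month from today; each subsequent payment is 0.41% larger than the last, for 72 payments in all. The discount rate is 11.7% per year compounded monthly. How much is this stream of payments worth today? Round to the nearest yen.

Periodic rate r = 0.117/12 per month; n is counted in months.
Growing ordinary annuity: PV = PMT₁ × [1 − ((1+g)/(1+r))^n] / (r − g) = 4,541 × [1 − ((1+0.0041)/(1+r))^72] / (r − 0.0041) = ¥267,122.

¥267,122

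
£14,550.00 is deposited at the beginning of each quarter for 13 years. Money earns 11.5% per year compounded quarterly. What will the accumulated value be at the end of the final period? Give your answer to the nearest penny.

This is an annuity due: 52 deposits of £14,550.00 at the beginning of each quarter.
Periodic rate r = 0.115/4 per quarter; n is counted in quarters.
FV = PMT × [((1+r)^n − 1)/r] × (1+r) = 14,550 × [(1+r)^52 − 1] / r × (1+r) = £1,752,612.52

£1,752,612.52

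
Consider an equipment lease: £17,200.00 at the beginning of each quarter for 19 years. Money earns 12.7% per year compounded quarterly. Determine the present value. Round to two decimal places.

£506,968.72

This is an annuity due: 76 payments of £17,200.00 at the beginning of each quarter.
Periodic rate r = 0.127/4 per quarter; n is counted in quarters.
PV = PMT × [(1 − (1+r)^−n)/r] × (1+r) = 17,200 × [1 − (1+r)^−76] / r × (1+r) = £506,968.72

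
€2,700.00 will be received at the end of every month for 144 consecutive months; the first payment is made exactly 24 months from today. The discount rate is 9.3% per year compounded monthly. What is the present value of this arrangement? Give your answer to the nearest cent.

€195,735.71

Ordinary annuity of 144 payments, first payment at period 24.
Periodic rate r = 0.093/12 per month; n is counted in months.
The ordinary-annuity PV formula values the stream one period before the first payment (period 23); discount that back 23 periods:
PV₀ = 2,700 × [1 − (1+r)^−144] / r × (1+r)^−23 = €195,735.71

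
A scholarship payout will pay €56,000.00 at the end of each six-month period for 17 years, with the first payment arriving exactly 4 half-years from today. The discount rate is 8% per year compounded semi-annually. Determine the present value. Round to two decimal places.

Ordinary annuity of 34 payments, first payment at period 4.
Periodic rate r = 0.08/2 per half-year; n is counted in half-years.
The ordinary-annuity PV formula values the stream one period before the first payment (period 3); discount that back 3 periods:
PV₀ = 56,000 × [1 − (1+r)^−34] / r × (1+r)^−3 = €916,579.32

€916,579.32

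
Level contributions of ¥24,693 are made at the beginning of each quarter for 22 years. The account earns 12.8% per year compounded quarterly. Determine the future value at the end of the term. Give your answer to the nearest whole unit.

This is an annuity due: 88 deposits of ¥24,693 at the beginning of each quarter.
Periodic rate r = 0.128/4 per quarter; n is counted in quarters.
FV = PMT × [((1+r)^n − 1)/r] × (1+r) = 24,693 × [(1+r)^88 − 1] / r × (1+r) = ¥11,936,246

¥11,936,246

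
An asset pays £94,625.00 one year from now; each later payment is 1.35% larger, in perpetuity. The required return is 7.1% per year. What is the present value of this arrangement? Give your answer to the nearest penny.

£1,645,652.17

Periodic rate r = 0.071 per year.
Growing perpetuity (Gordon): PV = PMT₁ / (r − g) = 94,625 / (r − 0.0135) = £1,645,652.17.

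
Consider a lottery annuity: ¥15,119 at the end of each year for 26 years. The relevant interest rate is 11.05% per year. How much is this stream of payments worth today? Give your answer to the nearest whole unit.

¥127,856

This is an ordinary annuity: 26 payments of ¥15,119 at the end of each year.
Periodic rate r = 0.1105 per year.
PV = PMT × [(1 − (1+r)^−n)/r] = 15,119 × [1 − (1+r)^−26] / r = ¥127,856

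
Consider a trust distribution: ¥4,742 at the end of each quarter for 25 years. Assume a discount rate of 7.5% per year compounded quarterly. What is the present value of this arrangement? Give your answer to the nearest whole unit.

¥213,443

This is an ordinary annuity: 100 payments of ¥4,742 at the end of each quarter.
Periodic rate r = 0.075/4 per quarter; n is counted in quarters.
PV = PMT × [(1 − (1+r)^−n)/r] = 4,742 × [1 − (1+r)^−100] / r = ¥213,443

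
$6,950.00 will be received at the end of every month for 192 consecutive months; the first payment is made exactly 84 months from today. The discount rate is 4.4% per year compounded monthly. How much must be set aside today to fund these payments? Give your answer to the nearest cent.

$706,105.53

Ordinary annuity of 192 payments, first payment at period 84.
Periodic rate r = 0.044/12 per month; n is counted in months.
The ordinary-annuity PV formula values the stream one period before the first payment (period 83); discount that back 83 periods:
PV₀ = 6,950 × [1 − (1+r)^−192] / r × (1+r)^−83 = $706,105.53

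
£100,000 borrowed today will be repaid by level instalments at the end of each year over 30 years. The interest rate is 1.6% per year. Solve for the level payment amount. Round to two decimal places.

£4,223.18

Level ordinary annuity; solve PV = PMT × [(1 − (1+r)^−n)/r] for PMT.
Periodic rate r = 0.016 per year.
With n = 30: PMT = 100,000 / ([(1 − (1+r)^−n)/r]) = £4,223.18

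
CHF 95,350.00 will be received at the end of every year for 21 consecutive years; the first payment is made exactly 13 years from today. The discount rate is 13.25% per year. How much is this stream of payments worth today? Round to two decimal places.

CHF 149,822.85

Ordinary annuity of 21 payments, first payment at period 13.
Periodic rate r = 0.1325 per year.
The ordinary-annuity PV formula values the stream one period before the first payment (period 12); discount that back 12 periods:
PV₀ = 95,350 × [1 − (1+r)^−21] / r × (1+r)^−12 = CHF 149,822.85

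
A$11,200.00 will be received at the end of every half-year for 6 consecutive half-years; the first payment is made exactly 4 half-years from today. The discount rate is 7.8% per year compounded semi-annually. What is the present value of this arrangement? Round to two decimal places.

A$52,516.39

Ordinary annuity of 6 payments, first payment at period 4.
Periodic rate r = 0.078/2 per half-year; n is counted in half-years.
The ordinary-annuity PV formula values the stream one period before the first payment (period 3); discount that back 3 periods:
PV₀ = 11,200 × [1 − (1+r)^−6] / r × (1+r)^−3 = A$52,516.39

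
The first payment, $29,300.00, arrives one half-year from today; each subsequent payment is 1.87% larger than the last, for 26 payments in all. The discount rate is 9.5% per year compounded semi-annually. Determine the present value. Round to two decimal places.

Periodic rate r = 0.095/2 per half-year; n is counted in half-years.
Growing ordinary annuity: PV = PMT₁ × [1 − ((1+g)/(1+r))^n] / (r − g) = 29,300 × [1 − ((1+0.0187)/(1+r))^26] / (r − 0.0187) = $524,557.06.

$524,557.06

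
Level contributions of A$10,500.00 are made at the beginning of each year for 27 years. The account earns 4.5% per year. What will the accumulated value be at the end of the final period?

This is an annuity due: 27 deposits of A$10,500.00 at the beginning of each year.
Periodic rate r = 0.045 per year.
FV = PMT × [((1+r)^n − 1)/r] × (1+r) = 10,500 × [(1+r)^27 − 1] / r × (1+r) = A$556,430.00

A$556,430.00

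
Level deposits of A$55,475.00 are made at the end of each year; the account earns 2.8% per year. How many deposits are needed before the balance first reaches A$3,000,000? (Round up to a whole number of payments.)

Periodic rate r = 0.028 per year.
Ordinary annuity FV: 3,000,000 = 55,475 × [((1+r)^n − 1)/r].
(1+r)^n = 1 + 3,000,000 × r / 55,475, so n = ln(1 + 3,000,000·r/55,475) / ln(1+r) = 33.39.
Round up to a whole number of payments: n = 34.

34 payments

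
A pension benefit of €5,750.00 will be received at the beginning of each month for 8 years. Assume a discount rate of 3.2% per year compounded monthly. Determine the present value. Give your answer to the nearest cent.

This is an annuity due: 96 payments of €5,750.00 at the beginning of each month.
Periodic rate r = 0.032/12 per month; n is counted in months.
PV = PMT × [(1 − (1+r)^−n)/r] × (1+r) = 5,750 × [1 − (1+r)^−96] / r × (1+r) = €487,734.69

€487,734.69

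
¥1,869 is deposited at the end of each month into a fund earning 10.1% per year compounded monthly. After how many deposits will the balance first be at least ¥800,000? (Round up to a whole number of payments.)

183 payments

Periodic rate r = 0.101/12 per month; n is counted in months.
Ordinary annuity FV: 800,000 = 1,869 × [((1+r)^n − 1)/r].
(1+r)^n = 1 + 800,000 × r / 1,869, so n = ln(1 + 800,000·r/1,869) / ln(1+r) = 182.14.
Round up to a whole number of payments: n = 183.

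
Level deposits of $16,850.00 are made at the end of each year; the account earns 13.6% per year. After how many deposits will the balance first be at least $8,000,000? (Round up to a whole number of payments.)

33 payments

Periodic rate r = 0.136 per year.
Ordinary annuity FV: 8,000,000 = 16,850 × [((1+r)^n − 1)/r].
(1+r)^n = 1 + 8,000,000 × r / 16,850, so n = ln(1 + 8,000,000·r/16,850) / ln(1+r) = 32.81.
Round up to a whole number of payments: n = 33.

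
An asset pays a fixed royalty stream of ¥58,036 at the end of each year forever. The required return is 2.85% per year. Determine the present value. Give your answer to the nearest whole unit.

Periodic rate r = 0.0285 per year.
Level perpetuity: PV = PMT / r = 58,036 / (0.0285) = ¥2,036,351.

¥2,036,351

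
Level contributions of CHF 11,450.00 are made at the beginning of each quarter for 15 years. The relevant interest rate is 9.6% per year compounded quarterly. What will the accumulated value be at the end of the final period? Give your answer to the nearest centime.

This is an annuity due: 60 deposits of CHF 11,450.00 at the beginning of each quarter.
Periodic rate r = 0.096/4 per quarter; n is counted in quarters.
FV = PMT × [((1+r)^n − 1)/r] × (1+r) = 11,450 × [(1+r)^60 − 1] / r × (1+r) = CHF 1,538,643.34

CHF 1,538,643.34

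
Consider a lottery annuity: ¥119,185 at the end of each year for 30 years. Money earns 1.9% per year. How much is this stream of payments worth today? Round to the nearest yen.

This is an ordinary annuity: 30 payments of ¥119,185 at the end of each year.
Periodic rate r = 0.019 per year.
PV = PMT × [(1 − (1+r)^−n)/r] = 119,185 × [1 − (1+r)^−30] / r = ¥2,706,393

¥2,706,393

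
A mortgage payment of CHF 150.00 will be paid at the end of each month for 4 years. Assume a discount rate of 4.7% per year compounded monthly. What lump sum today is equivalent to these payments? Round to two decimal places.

CHF 6,552.04

This is an ordinary annuity: 48 payments of CHF 150.00 at the end of each month.
Periodic rate r = 0.047/12 per month; n is counted in months.
PV = PMT × [(1 − (1+r)^−n)/r] = 150 × [1 − (1+r)^−48] / r = CHF 6,552.04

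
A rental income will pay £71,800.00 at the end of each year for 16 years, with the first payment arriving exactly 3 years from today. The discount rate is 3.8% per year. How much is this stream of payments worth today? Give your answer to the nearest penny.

£788,082.51

Ordinary annuity of 16 payments, first payment at period 3.
Periodic rate r = 0.038 per year.
The ordinary-annuity PV formula values the stream one period before the first payment (period 2); discount that back 2 periods:
PV₀ = 71,800 × [1 − (1+r)^−16] / r × (1+r)^−2 = £788,082.51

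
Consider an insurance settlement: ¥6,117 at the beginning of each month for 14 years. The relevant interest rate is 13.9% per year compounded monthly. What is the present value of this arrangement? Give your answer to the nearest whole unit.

¥457,037

This is an annuity due: 168 payments of ¥6,117 at the beginning of each month.
Periodic rate r = 0.139/12 per month; n is counted in months.
PV = PMT × [(1 − (1+r)^−n)/r] × (1+r) = 6,117 × [1 − (1+r)^−168] / r × (1+r) = ¥457,037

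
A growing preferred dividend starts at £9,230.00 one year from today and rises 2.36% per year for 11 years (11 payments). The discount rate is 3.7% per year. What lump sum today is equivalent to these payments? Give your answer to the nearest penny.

£91,820.68

Periodic rate r = 0.037 per year.
Growing ordinary annuity: PV = PMT₁ × [1 − ((1+g)/(1+r))^n] / (r − g) = 9,230 × [1 − ((1+0.0236)/(1+r))^11] / (r − 0.0236) = £91,820.68.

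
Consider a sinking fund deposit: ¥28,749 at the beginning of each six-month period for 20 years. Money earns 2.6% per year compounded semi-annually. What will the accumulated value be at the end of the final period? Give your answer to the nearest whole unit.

¥1,515,280

This is an annuity due: 40 deposits of ¥28,749 at the beginning of each six-month period.
Periodic rate r = 0.026/2 per half-year; n is counted in half-years.
FV = PMT × [((1+r)^n − 1)/r] × (1+r) = 28,749 × [(1+r)^40 − 1] / r × (1+r) = ¥1,515,280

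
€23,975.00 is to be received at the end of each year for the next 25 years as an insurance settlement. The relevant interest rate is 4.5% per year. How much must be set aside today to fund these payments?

€355,506.31

This is an ordinary annuity: 25 payments of €23,975.00 at the end of each year.
Periodic rate r = 0.045 per year.
PV = PMT × [(1 − (1+r)^−n)/r] = 23,975 × [1 − (1+r)^−25] / r = €355,506.31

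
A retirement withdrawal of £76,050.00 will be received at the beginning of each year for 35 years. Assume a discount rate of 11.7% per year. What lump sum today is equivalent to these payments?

This is an annuity due: 35 payments of £76,050.00 at the beginning of each year.
Periodic rate r = 0.117 per year.
PV = PMT × [(1 − (1+r)^−n)/r] × (1+r) = 76,050 × [1 − (1+r)^−35] / r × (1+r) = £710,945.53

£710,945.53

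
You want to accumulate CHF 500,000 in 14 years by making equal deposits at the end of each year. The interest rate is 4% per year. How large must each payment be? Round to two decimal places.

CHF 27,334.49

Level ordinary annuity; solve FV = PMT × [((1+r)^n − 1)/r] for PMT.
Periodic rate r = 0.04 per year.
With n = 14: PMT = 500,000 / ([((1+r)^n − 1)/r]) = CHF 27,334.49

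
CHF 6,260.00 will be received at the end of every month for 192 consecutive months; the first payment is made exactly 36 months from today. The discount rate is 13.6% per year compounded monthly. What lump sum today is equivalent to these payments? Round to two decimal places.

CHF 329,542.64

Ordinary annuity of 192 payments, first payment at period 36.
Periodic rate r = 0.136/12 per month; n is counted in months.
The ordinary-annuity PV formula values the stream one period before the first payment (period 35); discount that back 35 periods:
PV₀ = 6,260 × [1 − (1+r)^−192] / r × (1+r)^−35 = CHF 329,542.64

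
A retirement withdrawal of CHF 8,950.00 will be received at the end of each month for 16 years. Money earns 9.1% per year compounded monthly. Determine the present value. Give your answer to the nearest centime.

CHF 903,515.63

This is an ordinary annuity: 192 payments of CHF 8,950.00 at the end of each month.
Periodic rate r = 0.091/12 per month; n is counted in months.
PV = PMT × [(1 − (1+r)^−n)/r] = 8,950 × [1 − (1+r)^−192] / r = CHF 903,515.63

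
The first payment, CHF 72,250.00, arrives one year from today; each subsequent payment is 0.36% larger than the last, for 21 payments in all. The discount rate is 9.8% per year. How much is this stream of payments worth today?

Periodic rate r = 0.098 per year.
Growing ordinary annuity: PV = PMT₁ × [1 − ((1+g)/(1+r))^n] / (r − g) = 72,250 × [1 − ((1+0.0036)/(1+r))^21] / (r − 0.0036) = CHF 649,484.99.

CHF 649,484.99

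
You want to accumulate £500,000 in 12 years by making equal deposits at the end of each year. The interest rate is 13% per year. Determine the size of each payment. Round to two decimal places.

£19,493.04

Level ordinary annuity; solve FV = PMT × [((1+r)^n − 1)/r] for PMT.
Periodic rate r = 0.13 per year.
With n = 12: PMT = 500,000 / ([((1+r)^n − 1)/r]) = £19,493.04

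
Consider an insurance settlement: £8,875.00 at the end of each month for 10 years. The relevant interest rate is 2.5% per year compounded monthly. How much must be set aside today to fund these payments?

This is an ordinary annuity: 120 payments of £8,875.00 at the end of each month.
Periodic rate r = 0.025/12 per month; n is counted in months.
PV = PMT × [(1 − (1+r)^−n)/r] = 8,875 × [1 − (1+r)^−120] / r = £941,445.77

£941,445.77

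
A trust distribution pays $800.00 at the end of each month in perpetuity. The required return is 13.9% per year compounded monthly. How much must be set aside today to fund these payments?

$69,064.75

Periodic rate r = 0.139/12 per month.
Level perpetuity: PV = PMT / r = 800 / (0.139/12) = $69,064.75.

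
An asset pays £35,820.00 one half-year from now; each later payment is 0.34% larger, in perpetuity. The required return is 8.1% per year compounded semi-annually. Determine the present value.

£965,498.65

Periodic rate r = 0.081/2 per half-year.
Growing perpetuity (Gordon): PV = PMT₁ / (r − g) = 35,820 / (r − 0.0034) = £965,498.65.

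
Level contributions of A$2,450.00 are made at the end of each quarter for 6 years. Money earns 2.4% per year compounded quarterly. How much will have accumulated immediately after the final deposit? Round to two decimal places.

A$63,041.48

This is an ordinary annuity: 24 deposits of A$2,450.00 at the end of each quarter.
Periodic rate r = 0.024/4 per quarter; n is counted in quarters.
FV = PMT × [((1+r)^n − 1)/r] = 2,450 × [(1+r)^24 − 1] / r = A$63,041.48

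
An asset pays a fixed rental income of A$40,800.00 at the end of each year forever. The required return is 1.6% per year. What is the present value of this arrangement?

A$2,550,000.00

Periodic rate r = 0.016 per year.
Level perpetuity: PV = PMT / r = 40,800 / (0.016) = A$2,550,000.00.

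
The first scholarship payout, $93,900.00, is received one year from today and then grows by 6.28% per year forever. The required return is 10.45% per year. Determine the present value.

$2,251,798.56

Periodic rate r = 0.1045 per year.
Growing perpetuity (Gordon): PV = PMT₁ / (r − g) = 93,900 / (r − 0.0628) = $2,251,798.56.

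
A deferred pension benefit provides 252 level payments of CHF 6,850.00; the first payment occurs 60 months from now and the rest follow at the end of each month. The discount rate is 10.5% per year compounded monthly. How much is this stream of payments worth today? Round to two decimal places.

Ordinary annuity of 252 payments, first payment at period 60.
Periodic rate r = 0.105/12 per month; n is counted in months.
The ordinary-annuity PV formula values the stream one period before the first payment (period 59); discount that back 59 periods:
PV₀ = 6,850 × [1 − (1+r)^−252] / r × (1+r)^−59 = CHF 416,104.12

CHF 416,104.12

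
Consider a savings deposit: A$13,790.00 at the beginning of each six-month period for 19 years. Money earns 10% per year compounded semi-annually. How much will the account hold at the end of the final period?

This is an annuity due: 38 deposits of A$13,790.00 at the beginning of each six-month period.
Periodic rate r = 0.1/2 per half-year; n is counted in half-years.
FV = PMT × [((1+r)^n − 1)/r] × (1+r) = 13,790 × [(1+r)^38 − 1] / r × (1+r) = A$1,559,580.37

A$1,559,580.37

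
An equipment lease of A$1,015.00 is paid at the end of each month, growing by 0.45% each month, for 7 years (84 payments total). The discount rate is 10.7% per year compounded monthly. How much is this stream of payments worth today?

Periodic rate r = 0.107/12 per month; n is counted in months.
Growing ordinary annuity: PV = PMT₁ × [1 − ((1+g)/(1+r))^n] / (r − g) = 1,015 × [1 − ((1+0.0045)/(1+r))^84] / (r − 0.0045) = A$70,838.98.

A$70,838.98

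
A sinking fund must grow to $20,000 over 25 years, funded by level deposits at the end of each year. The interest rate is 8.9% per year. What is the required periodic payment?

$239.65

Level ordinary annuity; solve FV = PMT × [((1+r)^n − 1)/r] for PMT.
Periodic rate r = 0.089 per year.
With n = 25: PMT = 20,000 / ([((1+r)^n − 1)/r]) = $239.65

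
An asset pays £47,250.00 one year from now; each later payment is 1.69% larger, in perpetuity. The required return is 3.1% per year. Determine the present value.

£3,351,063.83

Periodic rate r = 0.031 per year.
Growing perpetuity (Gordon): PV = PMT₁ / (r − g) = 47,250 / (r − 0.0169) = £3,351,063.83.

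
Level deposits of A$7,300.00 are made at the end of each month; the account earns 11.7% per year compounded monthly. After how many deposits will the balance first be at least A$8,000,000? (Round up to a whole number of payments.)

Periodic rate r = 0.117/12 per month; n is counted in months.
Ordinary annuity FV: 8,000,000 = 7,300 × [((1+r)^n − 1)/r].
(1+r)^n = 1 + 8,000,000 × r / 7,300, so n = ln(1 + 8,000,000·r/7,300) / ln(1+r) = 253.36.
Round up to a whole number of payments: n = 254.

254 payments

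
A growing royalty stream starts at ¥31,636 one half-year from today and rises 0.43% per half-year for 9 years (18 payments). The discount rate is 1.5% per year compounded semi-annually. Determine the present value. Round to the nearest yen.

Periodic rate r = 0.015/2 per half-year; n is counted in half-years.
Growing ordinary annuity: PV = PMT₁ × [1 − ((1+g)/(1+r))^n] / (r − g) = 31,636 × [1 − ((1+0.0043)/(1+r))^18] / (r − 0.0043) = ¥550,205.

¥550,205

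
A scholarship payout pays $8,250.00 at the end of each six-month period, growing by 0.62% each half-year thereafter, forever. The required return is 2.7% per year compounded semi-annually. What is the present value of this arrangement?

Periodic rate r = 0.027/2 per half-year.
Growing perpetuity (Gordon): PV = PMT₁ / (r − g) = 8,250 / (r − 0.0062) = $1,130,136.99.

$1,130,136.99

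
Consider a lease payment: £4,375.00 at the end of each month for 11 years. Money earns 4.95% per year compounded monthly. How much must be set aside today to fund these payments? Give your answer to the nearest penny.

This is an ordinary annuity: 132 payments of £4,375.00 at the end of each month.
Periodic rate r = 0.0495/12 per month; n is counted in months.
PV = PMT × [(1 − (1+r)^−n)/r] = 4,375 × [1 − (1+r)^−132] / r = £444,625.30

£444,625.30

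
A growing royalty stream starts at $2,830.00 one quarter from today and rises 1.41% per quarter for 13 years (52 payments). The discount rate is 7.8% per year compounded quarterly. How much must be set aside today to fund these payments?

Periodic rate r = 0.078/4 per quarter; n is counted in quarters.
Growing ordinary annuity: PV = PMT₁ × [1 − ((1+g)/(1+r))^n] / (r − g) = 2,830 × [1 − ((1+0.0141)/(1+r))^52] / (r − 0.0141) = $126,463.97.

$126,463.97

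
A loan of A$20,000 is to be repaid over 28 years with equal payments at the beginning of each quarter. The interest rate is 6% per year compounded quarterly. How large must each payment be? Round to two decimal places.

A$364.32

Level annuity due; solve PV = PMT × [(1 − (1+r)^−n)/r] × (1+r) for PMT.
Periodic rate r = 0.06/4 per quarter; n is counted in quarters.
With n = 112: PMT = 20,000 / ([(1 − (1+r)^−n)/r] × (1+r)) = A$364.32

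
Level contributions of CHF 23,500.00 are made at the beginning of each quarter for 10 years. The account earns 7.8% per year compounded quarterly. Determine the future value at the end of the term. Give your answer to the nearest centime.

This is an annuity due: 40 deposits of CHF 23,500.00 at the beginning of each quarter.
Periodic rate r = 0.078/4 per quarter; n is counted in quarters.
FV = PMT × [((1+r)^n − 1)/r] × (1+r) = 23,500 × [(1+r)^40 − 1] / r × (1+r) = CHF 1,431,543.60

CHF 1,431,543.60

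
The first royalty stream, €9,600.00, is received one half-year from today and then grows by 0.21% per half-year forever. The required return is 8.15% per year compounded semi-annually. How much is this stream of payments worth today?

€248,382.92

Periodic rate r = 0.0815/2 per half-year.
Growing perpetuity (Gordon): PV = PMT₁ / (r − g) = 9,600 / (r − 0.0021) = €248,382.92.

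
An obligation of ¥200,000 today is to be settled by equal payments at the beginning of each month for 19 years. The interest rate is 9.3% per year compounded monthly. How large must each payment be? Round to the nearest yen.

Level annuity due; solve PV = PMT × [(1 − (1+r)^−n)/r] × (1+r) for PMT.
Periodic rate r = 0.093/12 per month; n is counted in months.
With n = 228: PMT = 200,000 / ([(1 − (1+r)^−n)/r] × (1+r)) = ¥1,858

¥1,858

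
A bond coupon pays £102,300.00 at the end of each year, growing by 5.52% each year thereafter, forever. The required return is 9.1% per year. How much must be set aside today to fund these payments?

Periodic rate r = 0.091 per year.
Growing perpetuity (Gordon): PV = PMT₁ / (r − g) = 102,300 / (r − 0.0552) = £2,857,541.90.

£2,857,541.90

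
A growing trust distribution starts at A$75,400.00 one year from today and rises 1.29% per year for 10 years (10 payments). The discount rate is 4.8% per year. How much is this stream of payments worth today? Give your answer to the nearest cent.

A$620,170.10

Periodic rate r = 0.048 per year.
Growing ordinary annuity: PV = PMT₁ × [1 − ((1+g)/(1+r))^n] / (r − g) = 75,400 × [1 − ((1+0.0129)/(1+r))^10] / (r − 0.0129) = A$620,170.10.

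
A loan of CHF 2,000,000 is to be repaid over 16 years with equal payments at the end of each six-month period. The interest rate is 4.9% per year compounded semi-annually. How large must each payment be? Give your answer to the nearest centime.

CHF 90,894.10

Level ordinary annuity; solve PV = PMT × [(1 − (1+r)^−n)/r] for PMT.
Periodic rate r = 0.049/2 per half-year; n is counted in half-years.
With n = 32: PMT = 2,000,000 / ([(1 − (1+r)^−n)/r]) = CHF 90,894.10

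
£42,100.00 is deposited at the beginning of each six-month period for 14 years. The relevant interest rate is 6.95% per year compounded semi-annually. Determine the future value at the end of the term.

£2,008,922.14

This is an annuity due: 28 deposits of £42,100.00 at the beginning of each six-month period.
Periodic rate r = 0.0695/2 per half-year; n is counted in half-years.
FV = PMT × [((1+r)^n − 1)/r] × (1+r) = 42,100 × [(1+r)^28 − 1] / r × (1+r) = £2,008,922.14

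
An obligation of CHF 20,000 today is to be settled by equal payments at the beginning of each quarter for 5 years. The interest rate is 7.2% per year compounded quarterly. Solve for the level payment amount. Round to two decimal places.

CHF 1,178.44

Level annuity due; solve PV = PMT × [(1 − (1+r)^−n)/r] × (1+r) for PMT.
Periodic rate r = 0.072/4 per quarter; n is counted in quarters.
With n = 20: PMT = 20,000 / ([(1 − (1+r)^−n)/r] × (1+r)) = CHF 1,178.44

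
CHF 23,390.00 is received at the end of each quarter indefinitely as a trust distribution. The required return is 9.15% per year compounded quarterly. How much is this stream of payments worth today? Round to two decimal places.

Periodic rate r = 0.0915/4 per quarter.
Level perpetuity: PV = PMT / r = 23,390 / (0.0915/4) = CHF 1,022,513.66.

CHF 1,022,513.66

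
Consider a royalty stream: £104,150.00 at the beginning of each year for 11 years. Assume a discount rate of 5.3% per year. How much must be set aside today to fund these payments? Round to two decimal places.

£896,779.86

This is an annuity due: 11 payments of £104,150.00 at the beginning of each year.
Periodic rate r = 0.053 per year.
PV = PMT × [(1 − (1+r)^−n)/r] × (1+r) = 104,150 × [1 − (1+r)^−11] / r × (1+r) = £896,779.86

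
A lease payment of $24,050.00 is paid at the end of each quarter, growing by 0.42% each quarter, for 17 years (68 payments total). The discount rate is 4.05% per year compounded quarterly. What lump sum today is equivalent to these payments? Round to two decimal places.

Periodic rate r = 0.0405/4 per quarter; n is counted in quarters.
Growing ordinary annuity: PV = PMT₁ × [1 − ((1+g)/(1+r))^n] / (r − g) = 24,050 × [1 − ((1+0.0042)/(1+r))^68] / (r − 0.0042) = $1,338,292.27.

$1,338,292.27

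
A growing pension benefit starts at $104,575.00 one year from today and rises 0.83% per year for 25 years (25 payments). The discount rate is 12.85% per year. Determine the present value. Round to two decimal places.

$817,921.42

Periodic rate r = 0.1285 per year.
Growing ordinary annuity: PV = PMT₁ × [1 − ((1+g)/(1+r))^n] / (r − g) = 104,575 × [1 − ((1+0.0083)/(1+r))^25] / (r − 0.0083) = $817,921.42.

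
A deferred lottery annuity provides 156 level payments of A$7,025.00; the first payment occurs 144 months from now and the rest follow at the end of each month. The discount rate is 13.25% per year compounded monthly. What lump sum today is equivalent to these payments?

A$108,463.82

Ordinary annuity of 156 payments, first payment at period 144.
Periodic rate r = 0.1325/12 per month; n is counted in months.
The ordinary-annuity PV formula values the stream one period before the first payment (period 143); discount that back 143 periods:
PV₀ = 7,025 × [1 − (1+r)^−156] / r × (1+r)^−143 = A$108,463.82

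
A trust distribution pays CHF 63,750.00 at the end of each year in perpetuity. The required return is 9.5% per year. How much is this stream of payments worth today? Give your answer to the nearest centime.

Periodic rate r = 0.095 per year.
Level perpetuity: PV = PMT / r = 63,750 / (0.095) = CHF 671,052.63.

CHF 671,052.63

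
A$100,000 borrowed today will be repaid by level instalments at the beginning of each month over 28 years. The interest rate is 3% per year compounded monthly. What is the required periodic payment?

A$439.17

Level annuity due; solve PV = PMT × [(1 − (1+r)^−n)/r] × (1+r) for PMT.
Periodic rate r = 0.03/12 per month; n is counted in months.
With n = 336: PMT = 100,000 / ([(1 − (1+r)^−n)/r] × (1+r)) = A$439.17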